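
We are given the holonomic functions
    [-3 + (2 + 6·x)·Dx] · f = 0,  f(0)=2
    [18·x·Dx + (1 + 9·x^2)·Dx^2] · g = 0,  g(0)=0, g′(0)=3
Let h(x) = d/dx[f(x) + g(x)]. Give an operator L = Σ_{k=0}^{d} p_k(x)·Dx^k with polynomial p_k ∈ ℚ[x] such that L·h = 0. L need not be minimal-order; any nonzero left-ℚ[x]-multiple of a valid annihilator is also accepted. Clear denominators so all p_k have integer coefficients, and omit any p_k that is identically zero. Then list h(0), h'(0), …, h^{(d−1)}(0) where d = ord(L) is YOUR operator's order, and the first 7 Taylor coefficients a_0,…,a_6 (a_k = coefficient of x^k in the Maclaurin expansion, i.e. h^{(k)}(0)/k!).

f: a_k = 2, 3, -9/4, 27/8, -405/64, 1701/128, -15309/512, …
g: a_k = 0, 3, 0, -9, 0, 243/5, 0, …
Weyl lclm of L_f,L_g ⇒ L₀ (ord ≤ 3).
h=h₀': d/dx-closure on L₀ ⇒ L.
L = (-36 - 270·x + 972·x^2 + 1458·x^3) + (-33 - 144·x + 270·x^2 + 3888·x^3 + 5103·x^4)·Dx + (-2 + 18·x + 108·x^2 + 324·x^3 + 1134·x^4 + 1458·x^5)·Dx^2  (order 2).
h: a_k = 6, -9/2, -135/8, -405/16, 39609/128, -45927/256, -1734291/1024, …
ICs: h(0) = 6, h′(0) = -9/2.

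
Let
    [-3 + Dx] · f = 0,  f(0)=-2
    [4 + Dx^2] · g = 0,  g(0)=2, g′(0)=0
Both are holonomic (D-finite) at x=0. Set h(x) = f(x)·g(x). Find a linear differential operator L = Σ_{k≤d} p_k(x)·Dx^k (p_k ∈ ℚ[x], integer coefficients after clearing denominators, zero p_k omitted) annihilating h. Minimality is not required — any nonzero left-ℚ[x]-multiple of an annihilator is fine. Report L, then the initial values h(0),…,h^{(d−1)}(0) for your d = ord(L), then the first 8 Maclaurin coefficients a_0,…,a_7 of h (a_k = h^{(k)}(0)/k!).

L = 13 - 6·Dx + Dx^2  (order 2).
h: a_k = -4, -12, -10, 6, 119/6, 199/10, 407/36, 1483/420, …
ICs: h(0) = -4, h′(0) = -12.

f: a_k = -2, -6, -9, -9, -27/4, -81/20, -81/40, -243/280, …
g: a_k = 2, 0, -4, 0, 4/3, 0, -8/45, 0, …
f·g: L₀ = L_f ⊗_s L_g, ord ≤ 1·2.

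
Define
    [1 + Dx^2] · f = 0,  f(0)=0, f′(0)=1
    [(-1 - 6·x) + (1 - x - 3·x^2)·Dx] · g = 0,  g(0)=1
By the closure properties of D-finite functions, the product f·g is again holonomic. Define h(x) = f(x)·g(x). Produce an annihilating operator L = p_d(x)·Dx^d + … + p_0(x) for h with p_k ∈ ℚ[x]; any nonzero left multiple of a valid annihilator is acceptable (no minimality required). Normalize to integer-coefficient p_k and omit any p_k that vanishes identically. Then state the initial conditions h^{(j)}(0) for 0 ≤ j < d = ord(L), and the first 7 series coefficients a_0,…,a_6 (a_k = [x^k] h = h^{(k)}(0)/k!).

f: a_k = 0, 1, 0, -1/6, 0, 1/120, 0, …
g: a_k = 1, 1, 4, 7, 19, 40, 97, …
L₀ := L_f ⊗_s L_g (sym. prod.), ord ≤ 2.
L = (5 + x + 3·x^2) + (2 + 12·x)·Dx + (-1 + x + 3·x^2)·Dx^2  (order 2).
h: a_k = 0, 1, 1, 23/6, 41/6, 2201/120, 4661/120, …
ICs: h(0) = 0, h′(0) = 1.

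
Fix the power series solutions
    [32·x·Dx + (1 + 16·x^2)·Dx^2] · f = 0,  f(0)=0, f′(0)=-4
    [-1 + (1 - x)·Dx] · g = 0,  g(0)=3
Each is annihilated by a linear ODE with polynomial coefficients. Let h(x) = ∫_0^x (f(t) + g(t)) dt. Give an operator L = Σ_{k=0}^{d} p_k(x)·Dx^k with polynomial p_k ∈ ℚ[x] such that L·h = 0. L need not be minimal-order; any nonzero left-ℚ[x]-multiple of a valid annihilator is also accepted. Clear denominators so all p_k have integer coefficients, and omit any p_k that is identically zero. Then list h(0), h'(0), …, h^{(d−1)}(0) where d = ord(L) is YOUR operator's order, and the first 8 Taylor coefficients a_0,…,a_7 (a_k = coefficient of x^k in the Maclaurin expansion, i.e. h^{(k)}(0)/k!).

L = (32 - 128·x - 1536·x^2)·Dx^2 + (-19 + 32·x + 656·x^2 - 1536·x^3)·Dx^3 + (1 + 15·x + 240·x^3 - 256·x^4)·Dx^4  (order 4).
h: a_k = 0, 3, -1/2, 1, 73/12, 3/5, -1009/30, 3/7, …
ICs: h(0) = 0, h′(0) = 3, h′′(0) = -1, h′′′(0) = 6.

f: a_k = 0, -4, 0, 64/3, 0, -1024/5, 0, 16384/7, …
g: a_k = 3, 3, 3, 3, 3, 3, 3, 3, …
Sum ⇒ L₀ = lclm(L_f,L_g) in ℚ(x)⟨Dx⟩.
∫: right-multiply L₀ by Dx.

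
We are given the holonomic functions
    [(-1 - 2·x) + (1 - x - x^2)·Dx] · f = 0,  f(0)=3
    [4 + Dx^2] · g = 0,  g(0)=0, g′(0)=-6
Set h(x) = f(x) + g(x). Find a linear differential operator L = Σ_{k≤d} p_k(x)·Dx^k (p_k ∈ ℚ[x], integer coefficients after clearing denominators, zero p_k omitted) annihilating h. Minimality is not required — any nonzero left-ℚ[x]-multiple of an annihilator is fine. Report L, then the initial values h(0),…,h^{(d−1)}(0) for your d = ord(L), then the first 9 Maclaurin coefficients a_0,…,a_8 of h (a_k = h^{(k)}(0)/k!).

f: a_k = 3, 3, 6, 9, 15, 24, 39, 63, 102, …
g: a_k = 0, -6, 0, 4, 0, -4/5, 0, 8/105, 0, …
h₀=f+g: left-lcm gives L₀, ord ≤ 3.
L = (44 + 96·x + 32·x^2 + 48·x^3 + 40·x^4 + 16·x^5) + (-16 + 20·x + 8·x^2 - 16·x^3 + 12·x^4 + 24·x^5 + 8·x^6)·Dx + (11 + 24·x + 8·x^2 + 12·x^3 + 10·x^4 + 4·x^5)·Dx^2 + (-4 + 5·x + 2·x^2 - 4·x^3 + 3·x^4 + 6·x^5 + 2·x^6)·Dx^3  (order 3).
h: a_k = 3, -3, 6, 13, 15, 116/5, 39, 6623/105, 102, …
ICs: h(0) = 3, h′(0) = -3, h′′(0) = 12.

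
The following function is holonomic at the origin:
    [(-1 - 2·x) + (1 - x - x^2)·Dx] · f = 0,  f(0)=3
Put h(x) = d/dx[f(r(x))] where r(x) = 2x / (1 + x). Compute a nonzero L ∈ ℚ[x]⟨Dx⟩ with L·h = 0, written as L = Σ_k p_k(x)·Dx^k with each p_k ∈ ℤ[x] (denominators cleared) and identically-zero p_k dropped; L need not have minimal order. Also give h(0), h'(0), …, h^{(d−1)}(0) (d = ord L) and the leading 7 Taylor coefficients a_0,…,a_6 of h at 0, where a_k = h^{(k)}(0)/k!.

L = (6 + 30·x + 90·x^2 + 50·x^3) + (-1 - 6·x + 30·x^3 + 25·x^4)·Dx  (order 1).
h: a_k = 6, 36, 90, 360, 750, 2700, 5250, …
ICs: h(0) = 6.

f: a_k = 3, 3, 6, 9, 15, 24, 39, …
Substitute x→r, Dx→(1/r')Dx; clear ⇒ L₀.
Derive L from L₀ (diff closure).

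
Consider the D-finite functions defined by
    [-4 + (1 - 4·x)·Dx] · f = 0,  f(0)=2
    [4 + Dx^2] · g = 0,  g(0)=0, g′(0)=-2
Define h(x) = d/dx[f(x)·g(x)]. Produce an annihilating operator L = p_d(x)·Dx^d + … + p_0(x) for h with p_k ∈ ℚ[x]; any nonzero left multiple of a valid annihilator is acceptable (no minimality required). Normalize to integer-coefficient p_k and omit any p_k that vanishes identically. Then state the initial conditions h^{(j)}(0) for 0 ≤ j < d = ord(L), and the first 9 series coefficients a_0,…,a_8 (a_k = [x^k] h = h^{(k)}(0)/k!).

f: a_k = 2, 8, 32, 128, 512, 2048, 8192, 32768, 131072, …
g: a_k = 0, -2, 0, 4/3, 0, -4/15, 0, 8/315, 0, …
L₀ := L_f ⊗_s L_g (sym. prod.), ord ≤ 2.
Differentiate: ansatz ord ≤ ord L₀ ⇒ L.
L = (-28 - 32·x + 64·x^2) + (-8 + 32·x)·Dx + (1 - 8·x + 16·x^2)·Dx^2  (order 2).
h: a_k = -4, -32, -184, -2944/3, -14728/3, -117824/5, -4948592/45, -158354944/315, -101799608/45, …
ICs: h(0) = -4, h′(0) = -32.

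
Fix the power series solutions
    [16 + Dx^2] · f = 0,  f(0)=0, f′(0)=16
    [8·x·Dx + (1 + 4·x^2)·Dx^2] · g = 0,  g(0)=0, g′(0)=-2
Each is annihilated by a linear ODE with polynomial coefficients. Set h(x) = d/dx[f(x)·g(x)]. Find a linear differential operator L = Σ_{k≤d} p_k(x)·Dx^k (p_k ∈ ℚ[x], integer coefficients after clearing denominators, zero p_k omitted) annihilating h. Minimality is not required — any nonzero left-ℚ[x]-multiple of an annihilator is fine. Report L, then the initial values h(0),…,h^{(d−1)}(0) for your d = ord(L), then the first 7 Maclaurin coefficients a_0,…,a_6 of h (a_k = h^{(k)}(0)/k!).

f: a_k = 0, 16, 0, -128/3, 0, 512/15, 0, …
g: a_k = 0, -2, 0, 8/3, 0, -32/5, 0, …
L₀ := L_f ⊗_s L_g (sym. prod.), ord ≤ 4.
h₀' ⇒ L via d/dx closure of L₀.
L = (4096 + 58368·x^2 + 354304·x^4 + 983040·x^6 + 1867776·x^8 + 2621440·x^10 + 2097152·x^12) + (1984·x + 30208·x^3 + 158720·x^5 + 409600·x^7 + 655360·x^9 + 524288·x^11)·Dx + (336 + 5216·x^2 + 34560·x^4 + 114176·x^6 + 249856·x^8 + 360448·x^10 + 262144·x^12)·Dx^2 + (124·x + 1888·x^3 + 9920·x^5 + 25600·x^7 + 40960·x^9 + 32768·x^11)·Dx^3 + (5 + 98·x^2 + 776·x^4 + 3296·x^6 + 8320·x^8 + 12288·x^10 + 8192·x^12)·Dx^4  (order 4).
h: a_k = 0, -64, 0, 512, 0, -5120/3, 0, …
ICs: h(0) = 0, h′(0) = -64, h′′(0) = 0, h′′′(0) = 3072.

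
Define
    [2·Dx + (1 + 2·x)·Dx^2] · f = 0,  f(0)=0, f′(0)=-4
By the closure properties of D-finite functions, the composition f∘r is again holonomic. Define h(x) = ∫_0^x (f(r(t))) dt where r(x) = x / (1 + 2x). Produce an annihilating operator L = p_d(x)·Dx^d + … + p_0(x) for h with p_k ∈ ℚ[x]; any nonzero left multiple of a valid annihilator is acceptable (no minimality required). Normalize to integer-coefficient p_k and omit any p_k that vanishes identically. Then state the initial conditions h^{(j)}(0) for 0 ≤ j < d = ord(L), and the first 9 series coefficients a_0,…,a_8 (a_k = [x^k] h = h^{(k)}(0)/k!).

L = (6 + 16·x)·Dx^2 + (1 + 6·x + 8·x^2)·Dx^3  (order 3).
h: a_k = 0, 0, -2, 4, -28/3, 24, -992/15, 192, -4064/7, …
ICs: h(0) = 0, h′(0) = 0, h′′(0) = -4.

f: a_k = 0, -4, 4, -16/3, 8, -64/5, 64/3, -256/7, 64, …
h₀=f(r): pull back L_f along r ⇒ L₀.
Integrate: L := L₀·Dx.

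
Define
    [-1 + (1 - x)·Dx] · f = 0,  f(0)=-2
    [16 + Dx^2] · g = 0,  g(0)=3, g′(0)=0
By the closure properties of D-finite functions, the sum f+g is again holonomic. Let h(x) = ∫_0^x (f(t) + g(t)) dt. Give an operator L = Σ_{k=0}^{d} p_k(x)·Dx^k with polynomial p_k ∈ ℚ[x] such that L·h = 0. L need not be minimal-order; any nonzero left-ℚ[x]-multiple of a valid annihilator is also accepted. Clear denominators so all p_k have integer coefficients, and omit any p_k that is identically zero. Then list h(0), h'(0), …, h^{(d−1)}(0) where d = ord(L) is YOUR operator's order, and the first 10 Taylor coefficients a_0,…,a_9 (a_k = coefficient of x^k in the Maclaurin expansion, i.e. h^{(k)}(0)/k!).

L = (176 - 256·x + 128·x^2)·Dx + (-144 + 400·x - 384·x^2 + 128·x^3)·Dx^2 + (11 - 16·x + 8·x^2)·Dx^3 + (-9 + 25·x - 24·x^2 + 8·x^3)·Dx^4  (order 4).
h: a_k = 0, 1, -1, -26/3, -1/2, 6, -1/3, -286/105, -1/4, 302/945, …
ICs: h(0) = 0, h′(0) = 1, h′′(0) = -2, h′′′(0) = -52.

f: a_k = -2, -2, -2, -2, -2, -2, -2, -2, -2, -2, …
g: a_k = 3, 0, -24, 0, 32, 0, -256/15, 0, 512/105, 0, …
L₀ := lclm(L_f,L_g); ord L₀ ≤ 1+2.
Integrate: L := L₀·Dx.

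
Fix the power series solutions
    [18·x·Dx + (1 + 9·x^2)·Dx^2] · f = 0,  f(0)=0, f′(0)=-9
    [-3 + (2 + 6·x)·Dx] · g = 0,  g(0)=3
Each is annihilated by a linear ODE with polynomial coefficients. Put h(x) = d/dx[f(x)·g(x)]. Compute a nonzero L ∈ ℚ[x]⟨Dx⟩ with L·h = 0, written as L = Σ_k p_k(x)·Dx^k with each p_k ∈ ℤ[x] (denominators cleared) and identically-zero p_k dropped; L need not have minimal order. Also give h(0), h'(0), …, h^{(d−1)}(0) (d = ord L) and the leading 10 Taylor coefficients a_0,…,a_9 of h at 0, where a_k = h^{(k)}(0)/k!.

f: a_k = 0, -9, 0, 27, 0, -729/5, 0, 6561/7, 0, -6561, …
g: a_k = 3, 9/2, -27/8, 81/16, -1215/128, 5103/256, -45927/1024, 216513/2048, -8444007/32768, 42220035/65536, …
L₀ := L_f ⊗_s L_g (sym. prod.), ord ≤ 2.
h=h₀': d/dx-closure on L₀ ⇒ L.
L = (15 + 360·x + 54·x^2 - 1944·x^3 - 729·x^4) + (28 + 252·x + 648·x^2 - 1512·x^3 - 6804·x^4 - 2916·x^5)·Dx + (4 + 8·x - 36·x^2 - 144·x^3 - 756·x^4 - 1944·x^5 - 972·x^6)·Dx^2  (order 2).
h: a_k = -27, -81, 2673/8, 1215/4, -283581/128, -2683449/640, 123694533/5120, 219800061/8960, -42018736959/229376, -70256559249/229376, …
ICs: h(0) = -27, h′(0) = -81.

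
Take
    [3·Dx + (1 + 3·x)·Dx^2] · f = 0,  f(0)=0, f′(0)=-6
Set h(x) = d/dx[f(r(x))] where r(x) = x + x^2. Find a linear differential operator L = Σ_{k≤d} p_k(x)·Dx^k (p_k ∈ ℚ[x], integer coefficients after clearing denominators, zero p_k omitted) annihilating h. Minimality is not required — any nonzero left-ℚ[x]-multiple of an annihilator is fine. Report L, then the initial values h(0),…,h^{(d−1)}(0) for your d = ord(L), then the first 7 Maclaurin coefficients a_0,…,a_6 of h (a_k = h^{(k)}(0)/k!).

L = (1 + 6·x + 6·x^2) + (1 + 5·x + 9·x^2 + 6·x^3)·Dx  (order 1).
h: a_k = -6, 6, 0, -18, 54, -108, 162, …
ICs: h(0) = -6.

f: a_k = 0, -6, 9, -18, 81/2, -486/5, 243, …
f∘r: x↦r, Dx↦Dx/r' in L_f ⇒ L₀.
Differentiate: ansatz ord ≤ ord L₀ ⇒ L.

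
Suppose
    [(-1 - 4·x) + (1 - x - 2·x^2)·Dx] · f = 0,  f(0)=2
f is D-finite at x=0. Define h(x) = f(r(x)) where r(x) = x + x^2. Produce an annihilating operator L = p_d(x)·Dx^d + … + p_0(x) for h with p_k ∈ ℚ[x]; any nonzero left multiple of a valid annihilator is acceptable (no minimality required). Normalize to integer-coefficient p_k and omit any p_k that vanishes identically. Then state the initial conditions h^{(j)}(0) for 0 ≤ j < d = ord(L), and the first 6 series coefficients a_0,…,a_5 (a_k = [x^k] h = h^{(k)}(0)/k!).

L = (1 + 6·x + 12·x^2 + 8·x^3) + (-1 + x + 3·x^2 + 4·x^3 + 2·x^4)·Dx  (order 1).
h: a_k = 2, 2, 8, 22, 58, 160, …
ICs: h(0) = 2.

f: a_k = 2, 2, 6, 10, 22, 42, …
Change of var in L_f (x↦r) gives L₀.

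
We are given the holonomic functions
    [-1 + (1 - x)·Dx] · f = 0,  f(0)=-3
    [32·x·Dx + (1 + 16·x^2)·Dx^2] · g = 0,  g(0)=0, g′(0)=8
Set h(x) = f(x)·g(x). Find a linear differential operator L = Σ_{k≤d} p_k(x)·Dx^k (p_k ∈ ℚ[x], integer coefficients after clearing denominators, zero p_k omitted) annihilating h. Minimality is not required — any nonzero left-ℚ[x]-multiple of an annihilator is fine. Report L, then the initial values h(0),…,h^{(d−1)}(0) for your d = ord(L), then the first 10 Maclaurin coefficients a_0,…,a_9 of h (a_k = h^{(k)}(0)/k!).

L = 32·x + (2 - 32·x + 64·x^2)·Dx + (-1 + x - 16·x^2 + 16·x^3)·Dx^2  (order 2).
h: a_k = 0, -24, -24, 104, 104, -5624/5, -5624/5, 452152/35, 452152/35, -16993624/105, …
ICs: h(0) = 0, h′(0) = -24.

f: a_k = -3, -3, -3, -3, -3, -3, -3, -3, -3, -3, …
g: a_k = 0, 8, 0, -128/3, 0, 2048/5, 0, -32768/7, 0, 524288/9, …
f·g: L₀ = L_f ⊗_s L_g, ord ≤ 1·2.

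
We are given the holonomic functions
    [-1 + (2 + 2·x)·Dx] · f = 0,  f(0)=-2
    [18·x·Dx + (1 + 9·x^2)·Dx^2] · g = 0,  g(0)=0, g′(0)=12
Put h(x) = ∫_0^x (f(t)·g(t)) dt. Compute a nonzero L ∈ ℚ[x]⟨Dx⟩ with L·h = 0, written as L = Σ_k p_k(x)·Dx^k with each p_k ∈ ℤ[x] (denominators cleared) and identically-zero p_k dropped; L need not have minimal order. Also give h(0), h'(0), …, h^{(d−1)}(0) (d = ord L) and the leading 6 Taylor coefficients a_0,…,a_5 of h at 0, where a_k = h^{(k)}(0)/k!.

L = (3 - 36·x - 9·x^2)·Dx + (-4 + 68·x + 108·x^2 + 36·x^3)·Dx^2 + (4 + 8·x + 40·x^2 + 72·x^3 + 36·x^4)·Dx^3  (order 3).
h: a_k = 0, 0, -12, -4, 75/4, 69/10, …
ICs: h(0) = 0, h′(0) = 0, h′′(0) = -24.

f: a_k = -2, -1, 1/4, -1/8, 5/64, -7/128, …
g: a_k = 0, 12, 0, -36, 0, 972/5, …
Sym-product of L_f,L_g gives L₀ (≤ ord 2).
h=∫₀ˣh₀: take L = L₀·Dx.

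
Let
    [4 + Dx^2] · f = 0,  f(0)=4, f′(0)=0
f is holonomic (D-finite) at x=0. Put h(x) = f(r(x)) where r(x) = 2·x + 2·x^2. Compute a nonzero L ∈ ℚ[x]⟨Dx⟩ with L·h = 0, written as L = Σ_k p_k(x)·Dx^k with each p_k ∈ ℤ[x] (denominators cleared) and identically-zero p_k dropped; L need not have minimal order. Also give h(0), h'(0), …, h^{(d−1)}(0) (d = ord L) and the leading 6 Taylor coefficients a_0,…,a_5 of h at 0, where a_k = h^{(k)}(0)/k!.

f: a_k = 4, 0, -8, 0, 8/3, 0, …
Change of var in L_f (x↦r) gives L₀.
L = (16 + 96·x + 192·x^2 + 128·x^3) - 2·Dx + (1 + 2·x)·Dx^2  (order 2).
h: a_k = 4, 0, -32, -64, 32/3, 512/3, …
ICs: h(0) = 4, h′(0) = 0.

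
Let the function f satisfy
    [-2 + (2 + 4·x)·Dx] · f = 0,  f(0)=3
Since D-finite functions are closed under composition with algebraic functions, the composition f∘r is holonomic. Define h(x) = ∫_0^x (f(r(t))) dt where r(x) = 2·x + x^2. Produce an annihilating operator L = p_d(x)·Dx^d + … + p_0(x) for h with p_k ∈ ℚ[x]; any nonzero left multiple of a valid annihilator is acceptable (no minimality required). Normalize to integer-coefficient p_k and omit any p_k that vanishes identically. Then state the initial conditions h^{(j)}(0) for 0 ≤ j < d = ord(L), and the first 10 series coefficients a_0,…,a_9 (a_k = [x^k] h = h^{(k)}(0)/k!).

f: a_k = 3, 3, -3/2, 3/2, -15/8, 21/8, -63/16, 99/16, -1287/128, 2145/128, …
Substitute x→r, Dx→(1/r')Dx; clear ⇒ L₀.
h=∫₀ˣh₀: take L = L₀·Dx.
L = (-2 - 2·x)·Dx + (1 + 4·x + 2·x^2)·Dx^2  (order 2).
h: a_k = 0, 3, 3, -1, 3/2, -27/10, 11/2, -171/14, 231/8, -1717/24, …
ICs: h(0) = 0, h′(0) = 3.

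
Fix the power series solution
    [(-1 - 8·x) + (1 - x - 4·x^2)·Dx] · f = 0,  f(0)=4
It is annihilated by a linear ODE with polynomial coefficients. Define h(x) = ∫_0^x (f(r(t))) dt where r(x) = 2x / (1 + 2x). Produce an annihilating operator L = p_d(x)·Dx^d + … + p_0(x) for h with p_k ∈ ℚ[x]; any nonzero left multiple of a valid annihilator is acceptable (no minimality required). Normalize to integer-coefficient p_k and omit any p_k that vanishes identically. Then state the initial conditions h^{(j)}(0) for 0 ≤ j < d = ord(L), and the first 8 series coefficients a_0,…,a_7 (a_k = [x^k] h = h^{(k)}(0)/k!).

f: a_k = 4, 4, 20, 36, 116, 260, 724, 1764, …
Change of var in L_f (x↦r) gives L₀.
Integrate: L := L₀·Dx.
L = (2 + 36·x)·Dx + (-1 - 4·x + 12·x^2 + 32·x^3)·Dx^2  (order 2).
h: a_k = 0, 4, 4, 64/3, 0, 1024/5, -1024/3, 20480/7, …
ICs: h(0) = 0, h′(0) = 4.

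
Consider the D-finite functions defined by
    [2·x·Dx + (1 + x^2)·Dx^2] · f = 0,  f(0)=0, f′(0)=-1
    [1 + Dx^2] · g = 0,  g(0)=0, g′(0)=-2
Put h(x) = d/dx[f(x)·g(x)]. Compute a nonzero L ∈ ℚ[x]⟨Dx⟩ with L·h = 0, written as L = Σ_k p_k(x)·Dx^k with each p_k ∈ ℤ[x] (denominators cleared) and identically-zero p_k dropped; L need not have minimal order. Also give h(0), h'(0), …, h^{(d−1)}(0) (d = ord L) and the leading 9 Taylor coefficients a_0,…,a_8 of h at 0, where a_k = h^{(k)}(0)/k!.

f: a_k = 0, -1, 0, 1/3, 0, -1/5, 0, 1/7, 0, …
g: a_k = 0, -2, 0, 1/3, 0, -1/60, 0, 1/2520, 0, …
h₀=f·g: eliminate ⇒ L₀, order ≤ 2·2.
Derive L from L₀ (diff closure).
L = (110 + 294·x^2 + 461·x^4 + 96·x^6 + 12·x^8 + 2·x^10 + x^12) + (68·x + 284·x^3 + 280·x^5 + 80·x^7 + 20·x^9 + 4·x^11)·Dx + (120 + 340·x^2 + 534·x^4 + 148·x^6 + 32·x^8 + 8·x^10 + 2·x^12)·Dx^2 + (68·x + 284·x^3 + 280·x^5 + 80·x^7 + 20·x^9 + 4·x^11)·Dx^3 + (10 + 46·x^2 + 73·x^4 + 52·x^6 + 20·x^8 + 6·x^10 + x^12)·Dx^4  (order 4).
h: a_k = 0, 4, 0, -4, 0, 19/6, 0, -43/15, 0, …
ICs: h(0) = 0, h′(0) = 4, h′′(0) = 0, h′′′(0) = -24.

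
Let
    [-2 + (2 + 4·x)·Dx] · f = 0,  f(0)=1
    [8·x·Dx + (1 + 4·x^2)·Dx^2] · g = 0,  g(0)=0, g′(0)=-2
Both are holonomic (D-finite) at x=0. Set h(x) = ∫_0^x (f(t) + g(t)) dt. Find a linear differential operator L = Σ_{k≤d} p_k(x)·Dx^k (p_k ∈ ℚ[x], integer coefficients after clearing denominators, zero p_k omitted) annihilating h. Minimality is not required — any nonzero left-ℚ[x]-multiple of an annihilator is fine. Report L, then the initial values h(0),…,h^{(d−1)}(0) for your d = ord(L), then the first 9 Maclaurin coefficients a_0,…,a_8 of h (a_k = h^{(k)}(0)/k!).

f: a_k = 1, 1, -1/2, 1/2, -5/8, 7/8, -21/16, 33/16, -429/128, …
g: a_k = 0, -2, 0, 8/3, 0, -32/5, 0, 128/7, 0, …
Weyl lclm of L_f,L_g ⇒ L₀ (ord ≤ 3).
h=∫₀ˣh₀: take L = L₀·Dx.
L = (-8 - 40·x + 96·x^2 + 96·x^3)·Dx^2 + (-11 - 32·x + 40·x^2 + 384·x^3 + 336·x^4)·Dx^3 + (-1 + 6·x + 24·x^2 + 48·x^3 + 112·x^4 + 96·x^5)·Dx^4  (order 4).
h: a_k = 0, 1, -1/2, -1/6, 19/24, -1/8, -221/240, -3/16, 2279/896, …
ICs: h(0) = 0, h′(0) = 1, h′′(0) = -1, h′′′(0) = -1.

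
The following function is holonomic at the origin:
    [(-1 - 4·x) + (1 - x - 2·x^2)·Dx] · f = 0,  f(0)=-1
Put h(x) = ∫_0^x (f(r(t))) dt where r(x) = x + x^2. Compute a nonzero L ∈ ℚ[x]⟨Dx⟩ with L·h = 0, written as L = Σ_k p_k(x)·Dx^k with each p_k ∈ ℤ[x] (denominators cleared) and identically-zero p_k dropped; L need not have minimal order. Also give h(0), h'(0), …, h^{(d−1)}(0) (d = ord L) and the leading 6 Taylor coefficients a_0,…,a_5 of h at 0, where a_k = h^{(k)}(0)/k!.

f: a_k = -1, -1, -3, -5, -11, -21, …
Change of var in L_f (x↦r) gives L₀.
h=∫h₀ ⇒ L = L₀·Dx.
L = (1 + 6·x + 12·x^2 + 8·x^3)·Dx + (-1 + x + 3·x^2 + 4·x^3 + 2·x^4)·Dx^2  (order 2).
h: a_k = 0, -1, -1/2, -4/3, -11/4, -29/5, …
ICs: h(0) = 0, h′(0) = -1.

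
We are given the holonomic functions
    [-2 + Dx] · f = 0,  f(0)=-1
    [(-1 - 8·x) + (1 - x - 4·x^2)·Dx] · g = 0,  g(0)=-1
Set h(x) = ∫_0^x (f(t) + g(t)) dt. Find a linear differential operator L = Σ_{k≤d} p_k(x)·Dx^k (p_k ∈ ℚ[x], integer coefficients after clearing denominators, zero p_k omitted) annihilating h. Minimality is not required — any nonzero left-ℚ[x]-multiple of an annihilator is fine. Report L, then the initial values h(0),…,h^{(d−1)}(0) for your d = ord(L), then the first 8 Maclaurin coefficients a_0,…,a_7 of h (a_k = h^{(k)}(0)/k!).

f: a_k = -1, -2, -2, -4/3, -2/3, -4/15, -4/45, -8/315, …
g: a_k = -1, -1, -5, -9, -29, -65, -181, -441, …
h₀=f+g: left-lcm gives L₀, ord ≤ 2.
Integrate: L := L₀·Dx.
L = (16 + 20·x + 240·x^2 + 128·x^3)·Dx + (-6 - 32·x - 124·x^2 + 32·x^3 + 64·x^4)·Dx^2 + (-1 + 11·x + 2·x^2 - 48·x^3 - 32·x^4)·Dx^3  (order 3).
h: a_k = 0, -2, -3/2, -7/3, -31/12, -89/15, -979/90, -8149/315, …
ICs: h(0) = 0, h′(0) = -2, h′′(0) = -3.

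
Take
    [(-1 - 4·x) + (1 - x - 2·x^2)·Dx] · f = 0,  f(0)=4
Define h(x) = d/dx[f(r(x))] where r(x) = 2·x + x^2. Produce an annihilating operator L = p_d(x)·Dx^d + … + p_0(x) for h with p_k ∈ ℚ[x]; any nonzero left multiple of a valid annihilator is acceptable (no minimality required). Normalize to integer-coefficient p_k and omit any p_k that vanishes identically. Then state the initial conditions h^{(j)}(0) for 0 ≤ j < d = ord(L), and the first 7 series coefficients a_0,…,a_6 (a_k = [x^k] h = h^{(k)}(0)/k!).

L = (13 + 52·x + 186·x^2 + 160·x^3 + 40·x^4) + (-1 - 5·x + 26·x^2 + 62·x^3 + 40·x^4 + 8·x^5)·Dx  (order 1).
h: a_k = 8, 104, 624, 3824, 21080, 112824, 585312, …
ICs: h(0) = 8.

f: a_k = 4, 4, 12, 20, 44, 84, 172, …
L₀ from L_f via x↦r, Dx↦r'^{-1}Dx.
Derive L from L₀ (diff closure).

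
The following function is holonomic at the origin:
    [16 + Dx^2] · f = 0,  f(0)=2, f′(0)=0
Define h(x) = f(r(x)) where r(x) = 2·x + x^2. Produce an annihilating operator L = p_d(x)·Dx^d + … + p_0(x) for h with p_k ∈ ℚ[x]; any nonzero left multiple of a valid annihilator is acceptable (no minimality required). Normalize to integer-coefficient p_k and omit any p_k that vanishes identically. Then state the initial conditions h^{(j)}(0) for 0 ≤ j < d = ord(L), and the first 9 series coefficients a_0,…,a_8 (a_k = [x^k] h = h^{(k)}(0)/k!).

L = (64 + 192·x + 192·x^2 + 64·x^3) - Dx + (1 + x)·Dx^2  (order 2).
h: a_k = 2, 0, -64, -64, 976/3, 2048/3, -9728/45, -30208/15, -591296/315, …
ICs: h(0) = 2, h′(0) = 0.

f: a_k = 2, 0, -16, 0, 64/3, 0, -512/45, 0, 1024/315, …
h₀=f(r): pull back L_f along r ⇒ L₀.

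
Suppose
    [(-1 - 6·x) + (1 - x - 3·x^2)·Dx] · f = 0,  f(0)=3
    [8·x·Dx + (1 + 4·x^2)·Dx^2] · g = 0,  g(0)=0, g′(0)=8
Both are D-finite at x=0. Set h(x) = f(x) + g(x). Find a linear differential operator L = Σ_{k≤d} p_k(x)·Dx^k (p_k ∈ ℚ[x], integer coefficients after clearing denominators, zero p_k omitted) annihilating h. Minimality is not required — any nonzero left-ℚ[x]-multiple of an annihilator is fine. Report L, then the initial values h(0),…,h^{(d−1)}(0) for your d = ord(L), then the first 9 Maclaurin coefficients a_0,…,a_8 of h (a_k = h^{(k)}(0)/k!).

L = (-32 + 128·x + 1488·x^2 + 2880·x^3 + 8424·x^4 + 2592·x^6)·Dx + (25 + 160·x + 214·x^2 + 1188·x^3 + 2628·x^4 + 6264·x^5 + 432·x^6 + 2592·x^7)·Dx^2 + (-4 - 9·x - 54·x^2 + 66·x^3 + x^4 + 444·x^5 + 720·x^6 + 144·x^7 + 432·x^8)·Dx^3  (order 3).
h: a_k = 3, 11, 12, 31/3, 57, 728/5, 291, 4045/7, 1524, …
ICs: h(0) = 3, h′(0) = 11, h′′(0) = 24.

f: a_k = 3, 3, 12, 21, 57, 120, 291, 651, 1524, …
g: a_k = 0, 8, 0, -32/3, 0, 128/5, 0, -512/7, 0, …
h₀=f+g: left-lcm gives L₀, ord ≤ 3.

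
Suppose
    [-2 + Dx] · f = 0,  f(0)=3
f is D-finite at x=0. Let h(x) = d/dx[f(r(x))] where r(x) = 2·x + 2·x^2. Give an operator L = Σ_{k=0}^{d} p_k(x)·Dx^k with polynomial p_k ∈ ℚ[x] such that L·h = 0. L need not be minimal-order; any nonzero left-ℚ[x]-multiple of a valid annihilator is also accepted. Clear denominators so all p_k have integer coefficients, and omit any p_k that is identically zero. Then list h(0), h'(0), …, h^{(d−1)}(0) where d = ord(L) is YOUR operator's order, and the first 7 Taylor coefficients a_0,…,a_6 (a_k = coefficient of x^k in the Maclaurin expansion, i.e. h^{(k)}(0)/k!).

L = (6 + 16·x + 16·x^2) + (-1 - 2·x)·Dx  (order 1).
h: a_k = 12, 72, 240, 608, 1248, 11072/5, 52096/15, …
ICs: h(0) = 12.

f: a_k = 3, 6, 6, 4, 2, 4/5, 4/15, …
h₀=f(r): pull back L_f along r ⇒ L₀.
h₀' ⇒ L via d/dx closure of L₀.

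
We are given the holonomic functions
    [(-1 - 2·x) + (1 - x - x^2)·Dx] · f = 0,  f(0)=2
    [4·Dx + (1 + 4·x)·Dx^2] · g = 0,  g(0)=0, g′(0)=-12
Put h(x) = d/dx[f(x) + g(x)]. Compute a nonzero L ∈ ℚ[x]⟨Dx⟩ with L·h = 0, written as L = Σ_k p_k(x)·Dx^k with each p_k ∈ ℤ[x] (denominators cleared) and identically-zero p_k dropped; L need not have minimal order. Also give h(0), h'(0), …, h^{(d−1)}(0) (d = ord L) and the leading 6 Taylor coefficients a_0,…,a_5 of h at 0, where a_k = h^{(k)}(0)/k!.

f: a_k = 2, 2, 4, 6, 10, 16, …
g: a_k = 0, -12, 24, -64, 192, -3072/5, …
h₀=f+g: left-lcm gives L₀, ord ≤ 3.
h=h₀': d/dx-closure on L₀ ⇒ L.
L = (100 + 272·x + 392·x^2 + 144·x^3 + 96·x^4) + (-7 + 96·x + 434·x^2 + 540·x^3 + 304·x^4 + 160·x^5)·Dx + (-4 - 25·x - 28·x^2 + 46·x^3 + 73·x^4 + 76·x^5 + 32·x^6)·Dx^2  (order 2).
h: a_k = -10, 56, -174, 808, -2992, 12444, …
ICs: h(0) = -10, h′(0) = 56.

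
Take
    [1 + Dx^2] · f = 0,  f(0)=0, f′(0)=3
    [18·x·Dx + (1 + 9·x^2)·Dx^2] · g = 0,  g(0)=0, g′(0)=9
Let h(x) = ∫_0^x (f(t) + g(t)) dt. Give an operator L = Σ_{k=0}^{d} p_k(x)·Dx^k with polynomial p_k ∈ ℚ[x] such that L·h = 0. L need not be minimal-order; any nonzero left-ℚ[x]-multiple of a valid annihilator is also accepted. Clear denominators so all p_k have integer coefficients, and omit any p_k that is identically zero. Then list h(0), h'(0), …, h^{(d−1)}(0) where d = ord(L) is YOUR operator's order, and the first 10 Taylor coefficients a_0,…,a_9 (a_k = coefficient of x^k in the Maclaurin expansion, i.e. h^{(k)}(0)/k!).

L = (-1926·x + 17820·x^3 + 1458·x^5)·Dx^2 + (-17 + 351·x^2 + 4617·x^4 + 729·x^6)·Dx^3 + (-1926·x + 17820·x^3 + 1458·x^5)·Dx^4 + (-17 + 351·x^2 + 4617·x^4 + 729·x^6)·Dx^5  (order 5).
h: a_k = 0, 0, 6, 0, -55/8, 0, 5833/240, 0, -1574641/13440, 0, …
ICs: h(0) = 0, h′(0) = 0, h′′(0) = 12, h′′′(0) = 0, h′′′′(0) = -165.

f: a_k = 0, 3, 0, -1/2, 0, 1/40, 0, -1/1680, 0, 1/120960, …
g: a_k = 0, 9, 0, -27, 0, 729/5, 0, -6561/7, 0, 6561, …
L₀ := lclm(L_f,L_g); ord L₀ ≤ 2+2.
h=∫₀ˣh₀: take L = L₀·Dx.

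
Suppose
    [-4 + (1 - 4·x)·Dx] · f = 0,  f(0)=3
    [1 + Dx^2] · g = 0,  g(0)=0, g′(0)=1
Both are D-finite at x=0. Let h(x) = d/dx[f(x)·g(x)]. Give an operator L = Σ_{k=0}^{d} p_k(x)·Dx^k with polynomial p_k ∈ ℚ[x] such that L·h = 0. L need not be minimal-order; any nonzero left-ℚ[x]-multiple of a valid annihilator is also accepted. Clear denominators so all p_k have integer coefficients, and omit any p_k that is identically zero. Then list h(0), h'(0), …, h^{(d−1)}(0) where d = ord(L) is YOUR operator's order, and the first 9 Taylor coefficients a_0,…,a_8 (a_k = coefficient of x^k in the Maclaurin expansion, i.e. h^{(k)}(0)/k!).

f: a_k = 3, 12, 48, 192, 768, 3072, 12288, 49152, 196608, …
g: a_k = 0, 1, 0, -1/6, 0, 1/120, 0, -1/5040, 0, …
Sym-product of L_f,L_g gives L₀ (≤ ord 2).
Derive L from L₀ (diff closure).
L = (-31 - 8·x + 16·x^2) + (-8 + 32·x)·Dx + (1 - 8·x + 16·x^2)·Dx^2  (order 2).
h: a_k = 3, 24, 285/2, 760, 30401/8, 91203/5, 20429471/240, 40858942/105, 23534750593/13440, …
ICs: h(0) = 3, h′(0) = 24.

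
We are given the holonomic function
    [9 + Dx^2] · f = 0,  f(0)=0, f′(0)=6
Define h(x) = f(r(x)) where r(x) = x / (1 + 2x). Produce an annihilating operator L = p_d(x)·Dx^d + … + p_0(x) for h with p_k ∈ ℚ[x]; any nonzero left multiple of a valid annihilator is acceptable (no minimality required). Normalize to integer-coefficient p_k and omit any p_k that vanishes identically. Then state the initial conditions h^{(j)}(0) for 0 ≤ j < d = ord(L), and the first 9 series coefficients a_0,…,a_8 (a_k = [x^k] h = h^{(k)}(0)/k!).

L = 9 + (4 + 24·x + 48·x^2 + 32·x^3)·Dx + (1 + 8·x + 24·x^2 + 32·x^3 + 16·x^4)·Dx^2  (order 2).
h: a_k = 0, 6, -12, 15, 6, -2319/20, 975/2, -429483/280, 83163/20, …
ICs: h(0) = 0, h′(0) = 6.

f: a_k = 0, 6, 0, -9, 0, 81/20, 0, -243/280, 0, …
Change of var in L_f (x↦r) gives L₀.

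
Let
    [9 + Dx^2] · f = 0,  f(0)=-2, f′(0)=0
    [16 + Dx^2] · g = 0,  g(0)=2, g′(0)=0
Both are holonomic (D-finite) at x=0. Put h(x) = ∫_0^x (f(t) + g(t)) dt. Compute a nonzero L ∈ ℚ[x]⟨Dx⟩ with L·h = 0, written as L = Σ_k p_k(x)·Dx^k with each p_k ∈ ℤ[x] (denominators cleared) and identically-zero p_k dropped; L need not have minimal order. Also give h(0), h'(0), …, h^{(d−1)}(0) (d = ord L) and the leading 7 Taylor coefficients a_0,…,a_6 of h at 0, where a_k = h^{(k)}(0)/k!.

f: a_k = -2, 0, 9, 0, -27/4, 0, 81/40, …
g: a_k = 2, 0, -16, 0, 64/3, 0, -512/45, …
h₀=f+g: left-lcm gives L₀, ord ≤ 4.
h=∫h₀ ⇒ L = L₀·Dx.
L = 144·Dx + 25·Dx^3 + Dx^5  (order 5).
h: a_k = 0, 0, 0, -7/3, 0, 35/12, 0, …
ICs: h(0) = 0, h′(0) = 0, h′′(0) = 0, h′′′(0) = -14, h′′′′(0) = 0.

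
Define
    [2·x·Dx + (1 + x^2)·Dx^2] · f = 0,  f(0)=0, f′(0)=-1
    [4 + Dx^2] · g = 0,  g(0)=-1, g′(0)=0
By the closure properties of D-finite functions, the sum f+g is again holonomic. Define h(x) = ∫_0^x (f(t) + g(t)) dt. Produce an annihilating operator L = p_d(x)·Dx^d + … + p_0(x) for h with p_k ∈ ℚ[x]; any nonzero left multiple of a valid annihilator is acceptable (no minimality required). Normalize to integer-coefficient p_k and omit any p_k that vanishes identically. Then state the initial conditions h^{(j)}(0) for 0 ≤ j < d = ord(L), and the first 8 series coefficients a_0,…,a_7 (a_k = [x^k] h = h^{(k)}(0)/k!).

L = (-32·x + 80·x^3 + 16·x^5)·Dx^2 + (4 + 32·x^2 + 36·x^4 + 8·x^6)·Dx^3 + (-8·x + 20·x^3 + 4·x^5)·Dx^4 + (1 + 8·x^2 + 9·x^4 + 2·x^6)·Dx^5  (order 5).
h: a_k = 0, -1, -1/2, 2/3, 1/12, -2/15, -1/30, 4/315, …
ICs: h(0) = 0, h′(0) = -1, h′′(0) = -1, h′′′(0) = 4, h′′′′(0) = 2.

f: a_k = 0, -1, 0, 1/3, 0, -1/5, 0, 1/7, …
g: a_k = -1, 0, 2, 0, -2/3, 0, 4/45, 0, …
f+g: L₀ = lclm(L_f,L_g), ord ≤ 2+2.
∫: right-multiply L₀ by Dx.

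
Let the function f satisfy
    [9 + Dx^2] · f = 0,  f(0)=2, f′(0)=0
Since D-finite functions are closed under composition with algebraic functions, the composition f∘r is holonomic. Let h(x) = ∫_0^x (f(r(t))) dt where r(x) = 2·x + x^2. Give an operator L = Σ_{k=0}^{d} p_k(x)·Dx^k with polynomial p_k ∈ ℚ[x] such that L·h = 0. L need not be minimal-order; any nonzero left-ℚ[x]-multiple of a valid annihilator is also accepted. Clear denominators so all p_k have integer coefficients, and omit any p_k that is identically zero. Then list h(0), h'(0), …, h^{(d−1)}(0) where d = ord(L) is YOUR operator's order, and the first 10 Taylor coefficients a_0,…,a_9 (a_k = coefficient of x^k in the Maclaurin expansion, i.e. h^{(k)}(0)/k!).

L = (36 + 108·x + 108·x^2 + 36·x^3)·Dx - Dx^2 + (1 + x)·Dx^3  (order 3).
h: a_k = 0, 2, 0, -12, -9, 99/5, 36, 162/35, -837/20, -6159/140, …
ICs: h(0) = 0, h′(0) = 2, h′′(0) = 0.

f: a_k = 2, 0, -9, 0, 27/4, 0, -81/40, 0, 729/2240, 0, …
h₀=f(r): pull back L_f along r ⇒ L₀.
h=∫h₀ ⇒ L = L₀·Dx.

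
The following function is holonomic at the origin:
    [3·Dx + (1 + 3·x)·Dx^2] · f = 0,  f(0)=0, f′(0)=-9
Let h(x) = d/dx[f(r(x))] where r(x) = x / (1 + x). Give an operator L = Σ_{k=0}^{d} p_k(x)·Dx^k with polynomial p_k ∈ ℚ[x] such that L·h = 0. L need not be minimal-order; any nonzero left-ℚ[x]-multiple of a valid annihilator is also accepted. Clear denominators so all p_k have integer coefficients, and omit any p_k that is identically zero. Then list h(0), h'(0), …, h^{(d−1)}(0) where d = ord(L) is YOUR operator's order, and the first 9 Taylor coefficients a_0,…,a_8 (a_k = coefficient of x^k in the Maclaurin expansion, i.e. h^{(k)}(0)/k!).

f: a_k = 0, -9, 27/2, -27, 243/4, -729/5, 729/2, -6561/7, 19683/8, …
f∘r: x↦r, Dx↦Dx/r' in L_f ⇒ L₀.
Differentiate: ansatz ord ≤ ord L₀ ⇒ L.
L = (5 + 8·x) + (1 + 5·x + 4·x^2)·Dx  (order 1).
h: a_k = -9, 45, -189, 765, -3069, 12285, -49149, 196605, -786429, …
ICs: h(0) = -9.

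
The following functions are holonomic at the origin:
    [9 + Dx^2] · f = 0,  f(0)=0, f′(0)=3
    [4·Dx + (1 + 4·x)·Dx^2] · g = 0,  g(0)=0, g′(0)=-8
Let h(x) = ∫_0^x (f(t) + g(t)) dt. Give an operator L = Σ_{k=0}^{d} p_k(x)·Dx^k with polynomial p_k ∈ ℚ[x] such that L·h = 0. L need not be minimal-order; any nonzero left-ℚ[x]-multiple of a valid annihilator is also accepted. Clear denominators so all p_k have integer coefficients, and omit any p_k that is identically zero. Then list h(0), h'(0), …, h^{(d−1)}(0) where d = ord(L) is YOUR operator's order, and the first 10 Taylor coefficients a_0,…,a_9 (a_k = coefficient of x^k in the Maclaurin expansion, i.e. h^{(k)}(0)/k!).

L = (3780 + 2592·x + 5184·x^2)·Dx^2 + (369 + 2124·x + 3888·x^2 + 5184·x^3)·Dx^3 + (420 + 288·x + 576·x^2)·Dx^4 + (41 + 236·x + 432·x^2 + 576·x^3)·Dx^5  (order 5).
h: a_k = 0, 0, -5/2, 16/3, -283/24, 128/5, -16303/240, 4096/21, -2621683/4480, 16384/9, …
ICs: h(0) = 0, h′(0) = 0, h′′(0) = -5, h′′′(0) = 32, h′′′′(0) = -283.

f: a_k = 0, 3, 0, -9/2, 0, 81/40, 0, -243/560, 0, 243/4480, …
g: a_k = 0, -8, 16, -128/3, 128, -2048/5, 4096/3, -32768/7, 16384, -524288/9, …
f+g: L₀ = lclm(L_f,L_g), ord ≤ 2+2.
∫: right-multiply L₀ by Dx.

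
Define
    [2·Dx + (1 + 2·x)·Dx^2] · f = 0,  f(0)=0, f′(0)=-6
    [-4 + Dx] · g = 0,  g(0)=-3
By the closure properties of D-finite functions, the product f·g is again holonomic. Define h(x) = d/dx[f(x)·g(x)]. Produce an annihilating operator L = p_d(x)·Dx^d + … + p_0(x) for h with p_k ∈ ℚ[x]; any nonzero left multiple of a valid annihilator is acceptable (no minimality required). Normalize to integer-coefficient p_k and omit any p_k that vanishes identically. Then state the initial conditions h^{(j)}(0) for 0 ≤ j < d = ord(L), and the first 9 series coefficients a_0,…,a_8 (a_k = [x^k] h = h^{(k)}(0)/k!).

L = (16 + 64·x + 128·x^2) + (-8 - 40·x - 64·x^2)·Dx + (1 + 6·x + 8·x^2)·Dx^2  (order 2).
h: a_k = 18, 108, 288, 432, 528, 384, 2176/5, -256/5, 4224/7, …
ICs: h(0) = 18, h′(0) = 108.

f: a_k = 0, -6, 6, -8, 12, -96/5, 32, -384/7, 96, …
g: a_k = -3, -12, -24, -32, -32, -128/5, -256/15, -1024/105, -512/105, …
f·g: L₀ = L_f ⊗_s L_g, ord ≤ 2·1.
Differentiate: ansatz ord ≤ ord L₀ ⇒ L.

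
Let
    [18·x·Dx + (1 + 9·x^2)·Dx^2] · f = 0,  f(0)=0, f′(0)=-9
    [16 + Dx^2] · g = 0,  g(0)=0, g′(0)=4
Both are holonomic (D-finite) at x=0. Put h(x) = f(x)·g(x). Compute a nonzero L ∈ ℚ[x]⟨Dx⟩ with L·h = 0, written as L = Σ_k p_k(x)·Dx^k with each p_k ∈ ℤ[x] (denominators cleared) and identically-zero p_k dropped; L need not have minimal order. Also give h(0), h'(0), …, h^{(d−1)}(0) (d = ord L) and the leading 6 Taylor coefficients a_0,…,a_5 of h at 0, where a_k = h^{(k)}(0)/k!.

f: a_k = 0, -9, 0, 27, 0, -729/5, …
g: a_k = 0, 4, 0, -32/3, 0, 128/15, …
Sym-product of L_f,L_g gives L₀ (≤ ord 4).
L = (20800 + 494784·x^2 + 2923776·x^4 + 11943936·x^6 + 26873856·x^8) + (19584·x + 342144·x^3 + 2239488·x^5 + 6718464·x^7)·Dx + (1700 + 42732·x^2 + 318816·x^4 + 1492992·x^6 + 3359232·x^8)·Dx^2 + (1224·x + 21384·x^3 + 139968·x^5 + 419904·x^7)·Dx^3 + (25 + 738·x^2 + 8505·x^4 + 46656·x^6 + 104976·x^8)·Dx^4  (order 4).
h: a_k = 0, 0, -36, 0, 204, 0, …
ICs: h(0) = 0, h′(0) = 0, h′′(0) = -72, h′′′(0) = 0.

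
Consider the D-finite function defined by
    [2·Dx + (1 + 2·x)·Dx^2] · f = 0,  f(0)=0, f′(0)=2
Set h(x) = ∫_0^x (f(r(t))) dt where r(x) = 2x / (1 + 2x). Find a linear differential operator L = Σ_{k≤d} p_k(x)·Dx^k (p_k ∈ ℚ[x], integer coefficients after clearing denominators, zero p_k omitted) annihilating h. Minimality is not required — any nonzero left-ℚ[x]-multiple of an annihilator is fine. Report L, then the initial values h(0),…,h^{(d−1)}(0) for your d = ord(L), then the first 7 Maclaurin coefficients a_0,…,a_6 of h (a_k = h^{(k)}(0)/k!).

L = (8 + 24·x)·Dx^2 + (1 + 8·x + 12·x^2)·Dx^3  (order 3).
h: a_k = 0, 0, 2, -16/3, 52/3, -64, 3872/15, …
ICs: h(0) = 0, h′(0) = 0, h′′(0) = 4.

f: a_k = 0, 2, -2, 8/3, -4, 32/5, -32/3, …
L₀ from L_f via x↦r, Dx↦r'^{-1}Dx.
h=∫h₀ ⇒ L = L₀·Dx.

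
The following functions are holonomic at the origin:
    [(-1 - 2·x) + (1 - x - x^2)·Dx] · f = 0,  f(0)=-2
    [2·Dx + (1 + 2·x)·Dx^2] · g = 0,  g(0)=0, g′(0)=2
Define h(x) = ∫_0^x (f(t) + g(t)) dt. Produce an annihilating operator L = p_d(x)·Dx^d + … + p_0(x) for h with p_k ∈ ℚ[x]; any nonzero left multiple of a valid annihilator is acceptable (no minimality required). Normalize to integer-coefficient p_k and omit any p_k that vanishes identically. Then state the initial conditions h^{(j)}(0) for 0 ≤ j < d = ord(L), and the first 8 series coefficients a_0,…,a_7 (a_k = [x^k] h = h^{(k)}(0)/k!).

f: a_k = -2, -2, -4, -6, -10, -16, -26, -42, …
g: a_k = 0, 2, -2, 8/3, -4, 32/5, -32/3, 128/7, …
Sum ⇒ L₀ = lclm(L_f,L_g) in ℚ(x)⟨Dx⟩.
∫: right-multiply L₀ by Dx.
L = (34 + 92·x + 116·x^2 + 48·x^3 + 24·x^4)·Dx^2 + (5 + 60·x + 170·x^2 + 180·x^3 + 100·x^4 + 40·x^5)·Dx^3 + (-3 - 11·x - 5·x^2 + 20·x^3 + 30·x^4 + 24·x^5 + 8·x^6)·Dx^4  (order 4).
h: a_k = 0, -2, 0, -2, -5/6, -14/5, -8/5, -110/21, …
ICs: h(0) = 0, h′(0) = -2, h′′(0) = 0, h′′′(0) = -12.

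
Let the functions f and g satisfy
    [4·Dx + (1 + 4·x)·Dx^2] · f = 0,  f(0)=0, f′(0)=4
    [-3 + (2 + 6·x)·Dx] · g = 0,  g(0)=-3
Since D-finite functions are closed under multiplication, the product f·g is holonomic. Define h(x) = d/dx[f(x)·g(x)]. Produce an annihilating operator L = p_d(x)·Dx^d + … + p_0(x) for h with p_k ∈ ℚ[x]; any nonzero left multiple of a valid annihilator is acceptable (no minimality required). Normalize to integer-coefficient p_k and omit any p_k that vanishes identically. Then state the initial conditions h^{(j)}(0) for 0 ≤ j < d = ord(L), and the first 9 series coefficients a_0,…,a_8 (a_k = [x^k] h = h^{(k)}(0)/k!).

L = (-33 + 72·x + 432·x^2) + (-4 + 324·x + 2160·x^2 + 3456·x^3)·Dx + (4 + 88·x + 612·x^2 + 1728·x^3 + 1728·x^4)·Dx^2  (order 2).
h: a_k = -12, 12, -87/2, 195, -28149/32, 620859/160, -21442563/1280, 159276489/2240, -17087332551/57344, …
ICs: h(0) = -12, h′(0) = 12.

f: a_k = 0, 4, -8, 64/3, -64, 1024/5, -2048/3, 16384/7, -8192, …
g: a_k = -3, -9/2, 27/8, -81/16, 1215/128, -5103/256, 45927/1024, -216513/2048, 8444007/32768, …
f·g: L₀ = L_f ⊗_s L_g, ord ≤ 2·1.
h₀' ⇒ L via d/dx closure of L₀.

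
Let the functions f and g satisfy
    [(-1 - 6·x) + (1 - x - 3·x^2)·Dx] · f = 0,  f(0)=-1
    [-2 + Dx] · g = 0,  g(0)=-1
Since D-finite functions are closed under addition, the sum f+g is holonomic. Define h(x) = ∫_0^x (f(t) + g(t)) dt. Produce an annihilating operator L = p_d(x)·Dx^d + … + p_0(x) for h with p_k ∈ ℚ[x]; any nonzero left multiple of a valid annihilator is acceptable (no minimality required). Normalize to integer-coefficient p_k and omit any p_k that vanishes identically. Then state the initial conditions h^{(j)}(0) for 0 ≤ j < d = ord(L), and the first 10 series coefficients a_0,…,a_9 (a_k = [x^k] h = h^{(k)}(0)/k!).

L = (-12 - 16·x - 144·x^2 - 72·x^3)·Dx + (4 + 26·x + 74·x^2 - 24·x^3 - 36·x^4)·Dx^2 + (1 - 9·x - x^2 + 30·x^3 + 18·x^4)·Dx^3  (order 3).
h: a_k = 0, -2, -3/2, -2, -25/12, -59/15, -302/45, -4369/315, -68363/2520, -160022/2835, …
ICs: h(0) = 0, h′(0) = -2, h′′(0) = -3.

f: a_k = -1, -1, -4, -7, -19, -40, -97, -217, -508, -1159, …
g: a_k = -1, -2, -2, -4/3, -2/3, -4/15, -4/45, -8/315, -2/315, -4/2835, …
Sum ⇒ L₀ = lclm(L_f,L_g) in ℚ(x)⟨Dx⟩.
Integrate: L := L₀·Dx.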